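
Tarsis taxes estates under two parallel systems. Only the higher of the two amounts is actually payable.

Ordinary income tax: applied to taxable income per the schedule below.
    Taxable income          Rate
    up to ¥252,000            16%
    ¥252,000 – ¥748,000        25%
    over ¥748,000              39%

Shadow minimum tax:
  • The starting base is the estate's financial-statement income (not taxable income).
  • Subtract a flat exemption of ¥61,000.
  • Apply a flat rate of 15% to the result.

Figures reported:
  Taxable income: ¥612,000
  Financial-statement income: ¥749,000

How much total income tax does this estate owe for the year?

¥130,320

Ordinary income tax:
  ¥252,000 × 16% = ¥40,320
  ¥360,000 × 25% = ¥90,000
  → ¥130,320

Shadow minimum tax:
  Base (financial-statement income): ¥749,000
  Less exemption ¥61,000 → base ¥688,000
  ¥688,000 × 15% = ¥103,200

¥130,320 > ¥103,200, so the ordinary income tax governs.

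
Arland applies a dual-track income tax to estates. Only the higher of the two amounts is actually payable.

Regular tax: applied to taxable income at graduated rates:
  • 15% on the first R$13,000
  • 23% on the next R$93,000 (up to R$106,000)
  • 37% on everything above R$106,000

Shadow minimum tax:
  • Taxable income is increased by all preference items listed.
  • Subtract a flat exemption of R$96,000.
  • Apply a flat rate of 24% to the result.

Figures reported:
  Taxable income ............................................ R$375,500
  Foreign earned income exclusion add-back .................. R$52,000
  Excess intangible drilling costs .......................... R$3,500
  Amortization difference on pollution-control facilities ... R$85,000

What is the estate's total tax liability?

R$123,055

Regular tax:
  R$13,000 × 15% = R$1,950
  R$93,000 × 23% = R$21,390
  R$269,500 × 37% = R$99,715
  → R$123,055

Shadow minimum tax:
  Adjusted income: R$375,500 + R$52,000 + R$3,500 + R$85,000 = R$516,000
  Less exemption R$96,000 → base R$420,000
  R$420,000 × 24% = R$100,800

R$123,055 > R$100,800, so the regular tax governs.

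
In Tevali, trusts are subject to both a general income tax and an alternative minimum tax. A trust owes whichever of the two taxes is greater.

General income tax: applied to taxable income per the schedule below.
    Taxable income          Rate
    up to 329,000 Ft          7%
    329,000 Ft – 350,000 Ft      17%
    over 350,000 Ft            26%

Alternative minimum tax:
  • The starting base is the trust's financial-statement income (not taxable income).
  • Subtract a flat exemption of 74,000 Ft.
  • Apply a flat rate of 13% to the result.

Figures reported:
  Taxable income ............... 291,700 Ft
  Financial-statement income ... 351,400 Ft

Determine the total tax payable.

Alternative minimum tax:
  Base (financial-statement income): 351,400 Ft
  Less exemption 74,000 Ft → base 277,400 Ft
  277,400 Ft × 13% = 36,062 Ft

General income tax:
  291,700 Ft × 7% = 20,419 Ft

36,062 Ft > 20,419 Ft, so the alternative minimum tax is the binding amount.

36,062 Ft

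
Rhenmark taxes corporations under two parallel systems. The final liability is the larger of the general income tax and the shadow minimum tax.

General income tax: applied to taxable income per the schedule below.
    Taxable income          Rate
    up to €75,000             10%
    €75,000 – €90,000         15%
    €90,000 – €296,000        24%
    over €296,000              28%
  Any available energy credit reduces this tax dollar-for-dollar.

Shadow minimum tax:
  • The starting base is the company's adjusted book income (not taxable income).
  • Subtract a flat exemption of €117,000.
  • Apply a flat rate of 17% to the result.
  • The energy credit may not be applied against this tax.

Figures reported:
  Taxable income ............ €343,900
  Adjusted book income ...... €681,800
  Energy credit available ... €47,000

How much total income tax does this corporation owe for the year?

General income tax:
  €75,000 × 10% = €7,500
  €15,000 × 15% = €2,250
  €206,000 × 24% = €49,440
  €47,900 × 28% = €13,412
  → €72,602
  Less energy credit €47,000 → €25,602

Shadow minimum tax:
  Base (adjusted book income): €681,800
  Less exemption €117,000 → base €564,800
  €564,800 × 17% = €96,016

€96,016 > €25,602, so the shadow minimum tax is the binding amount.

€96,016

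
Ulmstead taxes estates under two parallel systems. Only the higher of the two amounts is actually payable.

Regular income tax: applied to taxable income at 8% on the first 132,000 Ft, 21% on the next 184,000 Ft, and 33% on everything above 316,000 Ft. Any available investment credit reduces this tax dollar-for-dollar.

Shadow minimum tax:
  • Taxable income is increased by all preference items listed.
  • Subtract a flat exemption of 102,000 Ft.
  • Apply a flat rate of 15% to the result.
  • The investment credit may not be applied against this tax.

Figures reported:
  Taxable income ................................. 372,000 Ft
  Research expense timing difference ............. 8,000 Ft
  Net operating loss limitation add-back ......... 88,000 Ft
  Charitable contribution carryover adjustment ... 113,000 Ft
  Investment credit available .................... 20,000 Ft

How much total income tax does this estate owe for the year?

71,850 Ft

Regular income tax:
  132,000 Ft × 8% = 10,560 Ft
  184,000 Ft × 21% = 38,640 Ft
  56,000 Ft × 33% = 18,480 Ft
  → 67,680 Ft
  Less investment credit 20,000 Ft → 47,680 Ft

Shadow minimum tax:
  Adjusted income: 372,000 Ft + 8,000 Ft + 88,000 Ft + 113,000 Ft = 581,000 Ft
  Less exemption 102,000 Ft → base 479,000 Ft
  479,000 Ft × 15% = 71,850 Ft

71,850 Ft > 47,680 Ft, so the shadow minimum tax is the binding amount.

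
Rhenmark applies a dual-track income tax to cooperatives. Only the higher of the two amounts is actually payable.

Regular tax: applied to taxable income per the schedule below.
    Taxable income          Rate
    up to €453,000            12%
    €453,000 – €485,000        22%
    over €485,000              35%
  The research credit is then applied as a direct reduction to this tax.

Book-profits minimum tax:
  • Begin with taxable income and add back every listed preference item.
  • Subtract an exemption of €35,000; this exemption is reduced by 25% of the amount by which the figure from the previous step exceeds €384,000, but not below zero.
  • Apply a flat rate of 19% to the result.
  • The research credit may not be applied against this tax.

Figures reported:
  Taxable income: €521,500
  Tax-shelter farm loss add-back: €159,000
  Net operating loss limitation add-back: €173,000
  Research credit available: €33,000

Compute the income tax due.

Book-profits minimum tax:
  Adjusted income: €521,500 + €159,000 + €173,000 = €853,500
  Exemption: 25% × (€853,500 − €384,000) = €117,375 ≥ €35,000, so the exemption is fully phased out
  Base: €853,500 − €0 = €853,500
  €853,500 × 19% = €162,165

Regular tax:
  €453,000 × 12% = €54,360
  €32,000 × 22% = €7,040
  €36,500 × 35% = €12,775
  → €74,175
  Less research credit €33,000 → €41,175

€162,165 > €41,175, so the book-profits minimum tax is the binding amount.

€162,165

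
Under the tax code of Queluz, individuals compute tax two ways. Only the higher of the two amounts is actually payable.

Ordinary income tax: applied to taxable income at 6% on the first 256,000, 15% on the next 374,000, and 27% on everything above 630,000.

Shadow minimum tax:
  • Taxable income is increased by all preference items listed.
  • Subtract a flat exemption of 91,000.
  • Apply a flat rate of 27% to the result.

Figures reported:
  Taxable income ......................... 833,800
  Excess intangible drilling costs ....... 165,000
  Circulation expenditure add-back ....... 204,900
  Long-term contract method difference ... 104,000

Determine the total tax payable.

Ordinary income tax:
  256,000 × 6% = 15,360
  374,000 × 15% = 56,100
  203,800 × 27% = 55,026
  → 126,486

Shadow minimum tax:
  Adjusted income: 833,800 + 165,000 + 204,900 + 104,000 = 1,307,700
  Less exemption 91,000 → base 1,216,700
  1,216,700 × 27% = 328,509

328,509 > 126,486, so the shadow minimum tax is the binding amount.

328,509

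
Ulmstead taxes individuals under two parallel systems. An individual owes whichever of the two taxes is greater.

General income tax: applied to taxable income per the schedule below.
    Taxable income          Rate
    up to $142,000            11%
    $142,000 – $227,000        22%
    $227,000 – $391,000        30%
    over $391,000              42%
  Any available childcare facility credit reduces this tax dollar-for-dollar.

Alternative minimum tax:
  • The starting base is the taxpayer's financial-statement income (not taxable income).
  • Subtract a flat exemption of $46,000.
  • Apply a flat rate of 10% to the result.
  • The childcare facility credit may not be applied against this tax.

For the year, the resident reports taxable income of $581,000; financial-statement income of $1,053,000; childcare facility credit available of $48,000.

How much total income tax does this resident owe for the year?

$115,320

General income tax:
  $142,000 × 11% = $15,620
  $85,000 × 22% = $18,700
  $164,000 × 30% = $49,200
  $190,000 × 42% = $79,800
  → $163,320
  Less childcare facility credit $48,000 → $115,320

Alternative minimum tax:
  Base (financial-statement income): $1,053,000
  Less exemption $46,000 → base $1,007,000
  $1,007,000 × 10% = $100,700

$115,320 > $100,700, so the general income tax governs.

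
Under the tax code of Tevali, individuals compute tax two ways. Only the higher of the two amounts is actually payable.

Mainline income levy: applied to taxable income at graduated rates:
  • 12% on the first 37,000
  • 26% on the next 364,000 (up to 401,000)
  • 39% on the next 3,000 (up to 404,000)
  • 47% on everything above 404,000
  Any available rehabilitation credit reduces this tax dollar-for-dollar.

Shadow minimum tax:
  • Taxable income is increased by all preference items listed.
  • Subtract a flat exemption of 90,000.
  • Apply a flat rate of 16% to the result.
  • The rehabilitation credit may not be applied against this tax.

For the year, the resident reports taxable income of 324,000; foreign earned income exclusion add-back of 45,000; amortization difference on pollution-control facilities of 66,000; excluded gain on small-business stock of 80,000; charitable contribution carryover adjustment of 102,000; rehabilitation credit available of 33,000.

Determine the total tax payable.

Mainline income levy:
  37,000 × 12% = 4,440
  287,000 × 26% = 74,620
  → 79,060
  Less rehabilitation credit 33,000 → 46,060

Shadow minimum tax:
  Adjusted income: 324,000 + 45,000 + 66,000 + 80,000 + 102,000 = 617,000
  Less exemption 90,000 → base 527,000
  527,000 × 16% = 84,320

84,320 > 46,060, so the shadow minimum tax is the binding amount.

84,320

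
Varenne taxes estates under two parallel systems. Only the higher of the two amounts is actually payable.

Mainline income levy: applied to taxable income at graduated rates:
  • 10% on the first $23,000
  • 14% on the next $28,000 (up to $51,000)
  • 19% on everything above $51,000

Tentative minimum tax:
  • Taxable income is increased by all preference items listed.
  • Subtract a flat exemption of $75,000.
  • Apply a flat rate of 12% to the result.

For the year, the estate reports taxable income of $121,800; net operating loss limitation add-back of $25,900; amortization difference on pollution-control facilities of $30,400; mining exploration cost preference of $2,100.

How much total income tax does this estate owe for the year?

Mainline income levy:
  $23,000 × 10% = $2,300
  $28,000 × 14% = $3,920
  $70,800 × 19% = $13,452
  → $19,672

Tentative minimum tax:
  Adjusted income: $121,800 + $25,900 + $30,400 + $2,100 = $180,200
  Less exemption $75,000 → base $105,200
  $105,200 × 12% = $12,624

$19,672 > $12,624, so the mainline income levy governs.

$19,672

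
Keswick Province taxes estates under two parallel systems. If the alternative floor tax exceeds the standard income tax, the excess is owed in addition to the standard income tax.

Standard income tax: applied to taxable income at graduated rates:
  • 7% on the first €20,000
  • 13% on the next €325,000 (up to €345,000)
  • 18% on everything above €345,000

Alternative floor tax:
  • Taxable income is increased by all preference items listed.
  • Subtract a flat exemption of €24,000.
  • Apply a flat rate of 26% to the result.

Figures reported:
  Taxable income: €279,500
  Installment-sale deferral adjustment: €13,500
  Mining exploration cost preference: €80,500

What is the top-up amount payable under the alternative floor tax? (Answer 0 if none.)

€55,735

Alternative floor tax:
  Adjusted income: €279,500 + €13,500 + €80,500 = €373,500
  Less exemption €24,000 → base €349,500
  €349,500 × 26% = €90,870

Standard income tax:
  €20,000 × 7% = €1,400
  €259,500 × 13% = €33,735
  → €35,135

Excess of alternative floor tax over standard income tax: €90,870 − €35,135 = €55,735.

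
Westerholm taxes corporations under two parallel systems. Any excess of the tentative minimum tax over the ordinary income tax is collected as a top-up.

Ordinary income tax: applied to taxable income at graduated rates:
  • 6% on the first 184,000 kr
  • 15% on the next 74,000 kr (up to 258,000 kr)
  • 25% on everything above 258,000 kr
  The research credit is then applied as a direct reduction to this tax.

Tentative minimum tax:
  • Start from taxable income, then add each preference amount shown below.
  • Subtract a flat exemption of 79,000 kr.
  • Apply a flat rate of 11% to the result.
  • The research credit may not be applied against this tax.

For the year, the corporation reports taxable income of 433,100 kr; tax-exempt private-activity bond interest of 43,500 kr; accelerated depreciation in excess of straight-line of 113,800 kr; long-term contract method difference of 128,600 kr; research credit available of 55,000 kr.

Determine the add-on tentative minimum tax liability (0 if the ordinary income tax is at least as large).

59,485 kr

Tentative minimum tax:
  Adjusted income: 433,100 kr + 43,500 kr + 113,800 kr + 128,600 kr = 719,000 kr
  Less exemption 79,000 kr → base 640,000 kr
  640,000 kr × 11% = 70,400 kr

Ordinary income tax:
  184,000 kr × 6% = 11,040 kr
  74,000 kr × 15% = 11,100 kr
  175,100 kr × 25% = 43,775 kr
  → 65,915 kr
  Less research credit 55,000 kr → 10,915 kr

Excess of tentative minimum tax over ordinary income tax: 70,400 kr − 10,915 kr = 59,485 kr.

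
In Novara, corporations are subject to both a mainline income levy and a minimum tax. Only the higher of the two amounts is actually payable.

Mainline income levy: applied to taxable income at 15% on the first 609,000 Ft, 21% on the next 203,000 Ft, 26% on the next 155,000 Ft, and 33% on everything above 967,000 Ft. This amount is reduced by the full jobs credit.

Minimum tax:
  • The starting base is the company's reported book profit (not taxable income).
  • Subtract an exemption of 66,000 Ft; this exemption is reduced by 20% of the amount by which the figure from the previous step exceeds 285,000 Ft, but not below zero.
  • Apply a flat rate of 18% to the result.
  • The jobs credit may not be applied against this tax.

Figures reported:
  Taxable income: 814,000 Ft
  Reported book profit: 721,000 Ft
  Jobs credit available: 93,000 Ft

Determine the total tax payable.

129,780 Ft

Mainline income levy:
  609,000 Ft × 15% = 91,350 Ft
  203,000 Ft × 21% = 42,630 Ft
  2,000 Ft × 26% = 520 Ft
  → 134,500 Ft
  Less jobs credit 93,000 Ft → 41,500 Ft

Minimum tax:
  Base (reported book profit): 721,000 Ft
  Exemption: 20% × (721,000 Ft − 285,000 Ft) = 87,200 Ft ≥ 66,000 Ft, so the exemption is fully phased out
  Base: 721,000 Ft − 0 Ft = 721,000 Ft
  721,000 Ft × 18% = 129,780 Ft

129,780 Ft > 41,500 Ft, so the minimum tax is the binding amount.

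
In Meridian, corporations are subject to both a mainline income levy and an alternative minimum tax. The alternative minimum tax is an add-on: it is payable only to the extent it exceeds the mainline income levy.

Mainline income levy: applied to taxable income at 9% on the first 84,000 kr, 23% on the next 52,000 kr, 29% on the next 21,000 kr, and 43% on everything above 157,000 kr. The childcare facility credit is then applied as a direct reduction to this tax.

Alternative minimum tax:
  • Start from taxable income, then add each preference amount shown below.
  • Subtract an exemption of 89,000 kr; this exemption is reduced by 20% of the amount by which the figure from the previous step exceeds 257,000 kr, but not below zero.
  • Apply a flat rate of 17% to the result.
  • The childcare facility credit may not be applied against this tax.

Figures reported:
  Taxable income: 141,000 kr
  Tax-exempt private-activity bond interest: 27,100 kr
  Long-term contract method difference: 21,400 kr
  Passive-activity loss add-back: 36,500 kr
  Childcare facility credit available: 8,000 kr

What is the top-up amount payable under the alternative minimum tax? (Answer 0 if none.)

10,320 kr

Mainline income levy:
  84,000 kr × 9% = 7,560 kr
  52,000 kr × 23% = 11,960 kr
  5,000 kr × 29% = 1,450 kr
  → 20,970 kr
  Less childcare facility credit 8,000 kr → 12,970 kr

Alternative minimum tax:
  Adjusted income: 141,000 kr + 27,100 kr + 21,400 kr + 36,500 kr = 226,000 kr
  Exemption: 226,000 kr ≤ 257,000 kr, so full 89,000 kr applies
  Base: 226,000 kr − 89,000 kr = 137,000 kr
  137,000 kr × 17% = 23,290 kr

Excess of alternative minimum tax over mainline income levy: 23,290 kr − 12,970 kr = 10,320 kr.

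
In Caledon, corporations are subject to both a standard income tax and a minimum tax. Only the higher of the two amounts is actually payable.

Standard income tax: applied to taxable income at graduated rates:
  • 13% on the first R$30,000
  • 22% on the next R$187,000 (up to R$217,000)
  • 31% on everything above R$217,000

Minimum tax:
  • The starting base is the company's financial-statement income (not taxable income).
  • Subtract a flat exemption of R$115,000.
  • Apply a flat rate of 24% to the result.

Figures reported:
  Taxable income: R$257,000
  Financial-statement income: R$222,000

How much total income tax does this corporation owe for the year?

Minimum tax:
  Base (financial-statement income): R$222,000
  Less exemption R$115,000 → base R$107,000
  R$107,000 × 24% = R$25,680

Standard income tax:
  R$30,000 × 13% = R$3,900
  R$187,000 × 22% = R$41,140
  R$40,000 × 31% = R$12,400
  → R$57,440

R$57,440 > R$25,680, so the standard income tax governs.

R$57,440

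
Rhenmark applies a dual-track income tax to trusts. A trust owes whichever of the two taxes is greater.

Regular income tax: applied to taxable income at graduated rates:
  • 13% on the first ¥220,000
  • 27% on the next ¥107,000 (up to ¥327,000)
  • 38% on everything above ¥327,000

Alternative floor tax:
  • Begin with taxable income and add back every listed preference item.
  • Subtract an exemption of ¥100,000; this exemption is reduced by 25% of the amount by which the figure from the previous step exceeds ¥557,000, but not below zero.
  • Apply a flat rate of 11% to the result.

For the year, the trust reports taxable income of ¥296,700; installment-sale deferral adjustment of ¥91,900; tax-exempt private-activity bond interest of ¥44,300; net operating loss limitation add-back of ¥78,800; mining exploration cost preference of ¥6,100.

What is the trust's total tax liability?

¥49,309

Alternative floor tax:
  Adjusted income: ¥296,700 + ¥91,900 + ¥44,300 + ¥78,800 + ¥6,100 = ¥517,800
  Exemption: ¥517,800 ≤ ¥557,000, so full ¥100,000 applies
  Base: ¥517,800 − ¥100,000 = ¥417,800
  ¥417,800 × 11% = ¥45,958

Regular income tax:
  ¥220,000 × 13% = ¥28,600
  ¥76,700 × 27% = ¥20,709
  → ¥49,309

¥49,309 > ¥45,958, so the regular income tax governs.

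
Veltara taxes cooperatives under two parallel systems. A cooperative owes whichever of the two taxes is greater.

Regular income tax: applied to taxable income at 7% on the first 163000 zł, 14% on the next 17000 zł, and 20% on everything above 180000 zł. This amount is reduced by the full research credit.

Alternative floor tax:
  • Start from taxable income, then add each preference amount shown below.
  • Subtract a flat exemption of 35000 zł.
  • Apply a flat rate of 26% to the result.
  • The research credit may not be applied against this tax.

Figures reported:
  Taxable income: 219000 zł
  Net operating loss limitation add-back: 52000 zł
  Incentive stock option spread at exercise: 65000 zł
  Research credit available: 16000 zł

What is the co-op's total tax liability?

78260 zł

Regular income tax:
  163000 zł × 7% = 11410 zł
  17000 zł × 14% = 2380 zł
  39000 zł × 20% = 7800 zł
  → 21590 zł
  Less research credit 16000 zł → 5590 zł

Alternative floor tax:
  Adjusted income: 219000 zł + 52000 zł + 65000 zł = 336000 zł
  Less exemption 35000 zł → base 301000 zł
  301000 zł × 26% = 78260 zł

78260 zł > 5590 zł, so the alternative floor tax is the binding amount.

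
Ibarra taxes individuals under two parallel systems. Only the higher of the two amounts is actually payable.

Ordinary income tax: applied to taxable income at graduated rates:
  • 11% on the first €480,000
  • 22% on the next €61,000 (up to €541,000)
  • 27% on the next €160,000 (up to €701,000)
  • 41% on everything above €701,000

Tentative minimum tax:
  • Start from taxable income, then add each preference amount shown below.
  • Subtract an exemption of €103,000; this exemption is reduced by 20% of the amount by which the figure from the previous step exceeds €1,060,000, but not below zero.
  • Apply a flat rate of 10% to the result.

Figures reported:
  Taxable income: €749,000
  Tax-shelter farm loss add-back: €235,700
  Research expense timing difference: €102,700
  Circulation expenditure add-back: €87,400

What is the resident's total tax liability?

€129,100

Tentative minimum tax:
  Adjusted income: €749,000 + €235,700 + €102,700 + €87,400 = €1,174,800
  Exemption: €103,000 − 20% × (€1,174,800 − €1,060,000) = €103,000 − €22,960 = €80,040
  Base: €1,174,800 − €80,040 = €1,094,760
  €1,094,760 × 10% = €109,476

Ordinary income tax:
  €480,000 × 11% = €52,800
  €61,000 × 22% = €13,420
  €160,000 × 27% = €43,200
  €48,000 × 41% = €19,680
  → €129,100

€129,100 > €109,476, so the ordinary income tax governs.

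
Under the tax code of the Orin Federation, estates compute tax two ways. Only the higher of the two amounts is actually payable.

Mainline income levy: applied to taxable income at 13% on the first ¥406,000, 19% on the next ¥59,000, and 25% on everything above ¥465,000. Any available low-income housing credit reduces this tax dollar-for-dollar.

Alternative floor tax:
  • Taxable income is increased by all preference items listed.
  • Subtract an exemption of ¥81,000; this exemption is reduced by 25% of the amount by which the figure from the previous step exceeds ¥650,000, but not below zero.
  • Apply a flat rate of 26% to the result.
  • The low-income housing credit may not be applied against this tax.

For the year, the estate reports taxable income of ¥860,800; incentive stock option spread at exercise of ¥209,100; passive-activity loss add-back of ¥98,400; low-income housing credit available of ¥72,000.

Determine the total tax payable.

Mainline income levy:
  ¥406,000 × 13% = ¥52,780
  ¥59,000 × 19% = ¥11,210
  ¥395,800 × 25% = ¥98,950
  → ¥162,940
  Less low-income housing credit ¥72,000 → ¥90,940

Alternative floor tax:
  Adjusted income: ¥860,800 + ¥209,100 + ¥98,400 = ¥1,168,300
  Exemption: 25% × (¥1,168,300 − ¥650,000) = ¥129,575 ≥ ¥81,000, so the exemption is fully phased out
  Base: ¥1,168,300 − ¥0 = ¥1,168,300
  ¥1,168,300 × 26% = ¥303,758

¥303,758 > ¥90,940, so the alternative floor tax is the binding amount.

¥303,758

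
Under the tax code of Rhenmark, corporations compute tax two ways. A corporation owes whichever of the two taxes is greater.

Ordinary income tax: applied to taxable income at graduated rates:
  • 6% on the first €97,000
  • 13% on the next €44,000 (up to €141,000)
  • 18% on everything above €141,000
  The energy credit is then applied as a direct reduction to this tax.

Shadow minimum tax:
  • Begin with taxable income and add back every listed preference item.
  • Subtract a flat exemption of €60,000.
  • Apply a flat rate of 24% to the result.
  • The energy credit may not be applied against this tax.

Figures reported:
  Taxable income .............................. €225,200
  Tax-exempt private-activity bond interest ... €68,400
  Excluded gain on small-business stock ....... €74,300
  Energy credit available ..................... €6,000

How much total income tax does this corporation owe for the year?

€73,896

Ordinary income tax:
  €97,000 × 6% = €5,820
  €44,000 × 13% = €5,720
  €84,200 × 18% = €15,156
  → €26,696
  Less energy credit €6,000 → €20,696

Shadow minimum tax:
  Adjusted income: €225,200 + €68,400 + €74,300 = €367,900
  Less exemption €60,000 → base €307,900
  €307,900 × 24% = €73,896

€73,896 > €20,696, so the shadow minimum tax is the binding amount.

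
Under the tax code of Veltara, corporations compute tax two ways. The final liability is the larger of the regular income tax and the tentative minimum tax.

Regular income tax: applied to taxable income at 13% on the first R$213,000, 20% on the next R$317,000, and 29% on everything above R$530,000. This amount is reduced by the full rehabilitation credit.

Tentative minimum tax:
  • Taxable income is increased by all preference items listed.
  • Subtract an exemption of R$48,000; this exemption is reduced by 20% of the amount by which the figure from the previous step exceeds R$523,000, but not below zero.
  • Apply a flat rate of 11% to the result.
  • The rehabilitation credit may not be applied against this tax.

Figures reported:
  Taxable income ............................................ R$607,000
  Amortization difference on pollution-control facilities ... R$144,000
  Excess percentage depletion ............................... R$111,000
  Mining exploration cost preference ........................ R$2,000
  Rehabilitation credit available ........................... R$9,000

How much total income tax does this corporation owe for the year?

Regular income tax:
  R$213,000 × 13% = R$27,690
  R$317,000 × 20% = R$63,400
  R$77,000 × 29% = R$22,330
  → R$113,420
  Less rehabilitation credit R$9,000 → R$104,420

Tentative minimum tax:
  Adjusted income: R$607,000 + R$144,000 + R$111,000 + R$2,000 = R$864,000
  Exemption: 20% × (R$864,000 − R$523,000) = R$68,200 ≥ R$48,000, so the exemption is fully phased out
  Base: R$864,000 − R$0 = R$864,000
  R$864,000 × 11% = R$95,040

R$104,420 > R$95,040, so the regular income tax governs.

R$104,420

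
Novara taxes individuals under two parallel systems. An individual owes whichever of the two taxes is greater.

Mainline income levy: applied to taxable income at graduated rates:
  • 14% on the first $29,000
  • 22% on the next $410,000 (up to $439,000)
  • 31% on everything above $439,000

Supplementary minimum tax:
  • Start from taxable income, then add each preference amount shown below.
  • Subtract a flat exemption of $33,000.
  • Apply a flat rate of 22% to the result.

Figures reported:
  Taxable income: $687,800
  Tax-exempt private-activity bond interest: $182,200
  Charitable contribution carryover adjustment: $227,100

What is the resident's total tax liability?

Supplementary minimum tax:
  Adjusted income: $687,800 + $182,200 + $227,100 = $1,097,100
  Less exemption $33,000 → base $1,064,100
  $1,064,100 × 22% = $234,102

Mainline income levy:
  $29,000 × 14% = $4,060
  $410,000 × 22% = $90,200
  $248,800 × 31% = $77,128
  → $171,388

$234,102 > $171,388, so the supplementary minimum tax is the binding amount.

$234,102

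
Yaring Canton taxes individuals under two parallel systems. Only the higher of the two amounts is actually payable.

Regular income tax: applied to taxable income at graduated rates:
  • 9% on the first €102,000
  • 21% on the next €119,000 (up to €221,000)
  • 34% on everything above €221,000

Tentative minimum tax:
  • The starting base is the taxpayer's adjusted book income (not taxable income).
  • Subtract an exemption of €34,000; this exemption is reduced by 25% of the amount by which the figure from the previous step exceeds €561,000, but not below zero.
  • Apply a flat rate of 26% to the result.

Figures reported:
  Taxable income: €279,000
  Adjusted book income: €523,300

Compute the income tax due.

Tentative minimum tax:
  Base (adjusted book income): €523,300
  Exemption: €523,300 ≤ €561,000, so full €34,000 applies
  Base: €523,300 − €34,000 = €489,300
  €489,300 × 26% = €127,218

Regular income tax:
  €102,000 × 9% = €9,180
  €119,000 × 21% = €24,990
  €58,000 × 34% = €19,720
  → €53,890

€127,218 > €53,890, so the tentative minimum tax is the binding amount.

€127,218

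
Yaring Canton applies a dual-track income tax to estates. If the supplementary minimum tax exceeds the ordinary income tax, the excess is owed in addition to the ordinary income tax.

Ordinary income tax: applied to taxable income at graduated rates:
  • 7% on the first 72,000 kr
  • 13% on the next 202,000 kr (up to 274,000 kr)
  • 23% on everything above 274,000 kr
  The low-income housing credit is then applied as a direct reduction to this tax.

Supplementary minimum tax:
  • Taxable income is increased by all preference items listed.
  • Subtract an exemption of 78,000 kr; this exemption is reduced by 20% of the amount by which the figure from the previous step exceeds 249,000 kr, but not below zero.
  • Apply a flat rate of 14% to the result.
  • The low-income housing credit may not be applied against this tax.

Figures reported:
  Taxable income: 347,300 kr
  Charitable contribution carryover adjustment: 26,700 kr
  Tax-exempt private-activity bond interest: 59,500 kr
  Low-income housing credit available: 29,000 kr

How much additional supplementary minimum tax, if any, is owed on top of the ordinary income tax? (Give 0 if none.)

35,777 kr

Ordinary income tax:
  72,000 kr × 7% = 5,040 kr
  202,000 kr × 13% = 26,260 kr
  73,300 kr × 23% = 16,859 kr
  → 48,159 kr
  Less low-income housing credit 29,000 kr → 19,159 kr

Supplementary minimum tax:
  Adjusted income: 347,300 kr + 26,700 kr + 59,500 kr = 433,500 kr
  Exemption: 78,000 kr − 20% × (433,500 kr − 249,000 kr) = 78,000 kr − 36,900 kr = 41,100 kr
  Base: 433,500 kr − 41,100 kr = 392,400 kr
  392,400 kr × 14% = 54,936 kr

Excess of supplementary minimum tax over ordinary income tax: 54,936 kr − 19,159 kr = 35,777 kr.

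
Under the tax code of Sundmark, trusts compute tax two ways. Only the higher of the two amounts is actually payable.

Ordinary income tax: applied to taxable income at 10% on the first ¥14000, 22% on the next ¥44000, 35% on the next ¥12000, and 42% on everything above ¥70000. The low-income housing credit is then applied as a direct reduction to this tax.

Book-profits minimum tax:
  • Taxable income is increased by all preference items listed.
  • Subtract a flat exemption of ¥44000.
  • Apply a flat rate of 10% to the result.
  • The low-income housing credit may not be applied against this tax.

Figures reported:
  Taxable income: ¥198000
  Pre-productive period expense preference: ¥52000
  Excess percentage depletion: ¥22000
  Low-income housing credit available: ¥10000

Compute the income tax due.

Book-profits minimum tax:
  Adjusted income: ¥198000 + ¥52000 + ¥22000 = ¥272000
  Less exemption ¥44000 → base ¥228000
  ¥228000 × 10% = ¥22800

Ordinary income tax:
  ¥14000 × 10% = ¥1400
  ¥44000 × 22% = ¥9680
  ¥12000 × 35% = ¥4200
  ¥128000 × 42% = ¥53760
  → ¥69040
  Less low-income housing credit ¥10000 → ¥59040

¥59040 > ¥22800, so the ordinary income tax governs.

¥59040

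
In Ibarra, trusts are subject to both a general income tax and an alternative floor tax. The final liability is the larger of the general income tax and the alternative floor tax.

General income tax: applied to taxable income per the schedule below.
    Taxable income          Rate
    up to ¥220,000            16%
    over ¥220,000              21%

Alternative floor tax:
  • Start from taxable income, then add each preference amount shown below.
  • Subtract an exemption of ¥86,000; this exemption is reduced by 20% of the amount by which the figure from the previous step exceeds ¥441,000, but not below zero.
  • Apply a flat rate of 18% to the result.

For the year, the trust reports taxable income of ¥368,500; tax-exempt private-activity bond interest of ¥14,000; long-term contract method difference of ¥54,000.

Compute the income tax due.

¥66,385

General income tax:
  ¥220,000 × 16% = ¥35,200
  ¥148,500 × 21% = ¥31,185
  → ¥66,385

Alternative floor tax:
  Adjusted income: ¥368,500 + ¥14,000 + ¥54,000 = ¥436,500
  Exemption: ¥436,500 ≤ ¥441,000, so full ¥86,000 applies
  Base: ¥436,500 − ¥86,000 = ¥350,500
  ¥350,500 × 18% = ¥63,090

¥66,385 > ¥63,090, so the general income tax governs.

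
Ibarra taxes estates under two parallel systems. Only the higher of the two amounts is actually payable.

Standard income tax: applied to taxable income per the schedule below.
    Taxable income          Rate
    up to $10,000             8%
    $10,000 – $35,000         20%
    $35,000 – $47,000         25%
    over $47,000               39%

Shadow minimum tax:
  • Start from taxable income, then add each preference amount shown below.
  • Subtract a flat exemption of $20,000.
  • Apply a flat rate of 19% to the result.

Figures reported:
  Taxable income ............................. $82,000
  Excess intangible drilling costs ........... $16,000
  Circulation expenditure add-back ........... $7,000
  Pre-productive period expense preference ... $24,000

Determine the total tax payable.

Standard income tax:
  $10,000 × 8% = $800
  $25,000 × 20% = $5,000
  $12,000 × 25% = $3,000
  $35,000 × 39% = $13,650
  → $22,450

Shadow minimum tax:
  Adjusted income: $82,000 + $16,000 + $7,000 + $24,000 = $129,000
  Less exemption $20,000 → base $109,000
  $109,000 × 19% = $20,710

$22,450 > $20,710, so the standard income tax governs.

$22,450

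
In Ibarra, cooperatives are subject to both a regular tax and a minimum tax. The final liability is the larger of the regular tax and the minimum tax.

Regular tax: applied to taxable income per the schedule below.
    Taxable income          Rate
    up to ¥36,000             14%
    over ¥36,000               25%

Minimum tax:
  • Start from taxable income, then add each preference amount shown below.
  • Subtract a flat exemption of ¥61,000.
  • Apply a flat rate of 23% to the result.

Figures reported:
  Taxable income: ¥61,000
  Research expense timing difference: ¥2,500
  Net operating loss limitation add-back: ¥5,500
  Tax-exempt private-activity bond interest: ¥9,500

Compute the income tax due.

Regular tax:
  ¥36,000 × 14% = ¥5,040
  ¥25,000 × 25% = ¥6,250
  → ¥11,290

Minimum tax:
  Adjusted income: ¥61,000 + ¥2,500 + ¥5,500 + ¥9,500 = ¥78,500
  Less exemption ¥61,000 → base ¥17,500
  ¥17,500 × 23% = ¥4,025

¥11,290 > ¥4,025, so the regular tax governs.

¥11,290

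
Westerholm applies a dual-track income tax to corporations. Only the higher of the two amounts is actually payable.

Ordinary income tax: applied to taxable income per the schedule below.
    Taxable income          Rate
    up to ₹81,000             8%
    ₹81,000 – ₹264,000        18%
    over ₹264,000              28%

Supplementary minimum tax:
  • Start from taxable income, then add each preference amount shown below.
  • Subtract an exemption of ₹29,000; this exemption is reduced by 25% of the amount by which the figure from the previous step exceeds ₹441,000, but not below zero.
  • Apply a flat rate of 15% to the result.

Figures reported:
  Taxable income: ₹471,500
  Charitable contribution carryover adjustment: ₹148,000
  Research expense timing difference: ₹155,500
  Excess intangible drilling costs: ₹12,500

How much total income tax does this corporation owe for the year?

Supplementary minimum tax:
  Adjusted income: ₹471,500 + ₹148,000 + ₹155,500 + ₹12,500 = ₹787,500
  Exemption: 25% × (₹787,500 − ₹441,000) = ₹86,625 ≥ ₹29,000, so the exemption is fully phased out
  Base: ₹787,500 − ₹0 = ₹787,500
  ₹787,500 × 15% = ₹118,125

Ordinary income tax:
  ₹81,000 × 8% = ₹6,480
  ₹183,000 × 18% = ₹32,940
  ₹207,500 × 28% = ₹58,100
  → ₹97,520

₹118,125 > ₹97,520, so the supplementary minimum tax is the binding amount.

₹118,125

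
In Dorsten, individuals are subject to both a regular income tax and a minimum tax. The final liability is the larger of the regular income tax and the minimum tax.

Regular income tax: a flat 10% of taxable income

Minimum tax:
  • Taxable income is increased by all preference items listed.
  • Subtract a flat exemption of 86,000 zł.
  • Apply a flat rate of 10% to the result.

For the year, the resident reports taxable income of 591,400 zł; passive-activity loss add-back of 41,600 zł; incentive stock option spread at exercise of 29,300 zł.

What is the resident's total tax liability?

Minimum tax:
  Adjusted income: 591,400 zł + 41,600 zł + 29,300 zł = 662,300 zł
  Less exemption 86,000 zł → base 576,300 zł
  576,300 zł × 10% = 57,630 zł

Regular income tax:
  591,400 zł × 10% = 59,140 zł

59,140 zł > 57,630 zł, so the regular income tax governs.

59,140 zł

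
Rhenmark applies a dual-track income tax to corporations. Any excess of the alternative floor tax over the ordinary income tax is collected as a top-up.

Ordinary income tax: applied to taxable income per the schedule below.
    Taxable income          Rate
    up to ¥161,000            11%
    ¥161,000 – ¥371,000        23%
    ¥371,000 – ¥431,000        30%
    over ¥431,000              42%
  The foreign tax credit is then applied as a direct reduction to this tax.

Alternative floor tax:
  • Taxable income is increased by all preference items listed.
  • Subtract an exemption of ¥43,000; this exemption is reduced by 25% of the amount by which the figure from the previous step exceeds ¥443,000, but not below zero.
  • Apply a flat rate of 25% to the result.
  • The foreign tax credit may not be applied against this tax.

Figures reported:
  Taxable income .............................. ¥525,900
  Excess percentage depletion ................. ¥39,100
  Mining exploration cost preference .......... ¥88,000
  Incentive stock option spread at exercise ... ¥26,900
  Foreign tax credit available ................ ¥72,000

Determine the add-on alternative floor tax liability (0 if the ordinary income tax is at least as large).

¥118,107

Ordinary income tax:
  ¥161,000 × 11% = ¥17,710
  ¥210,000 × 23% = ¥48,300
  ¥60,000 × 30% = ¥18,000
  ¥94,900 × 42% = ¥39,858
  → ¥123,868
  Less foreign tax credit ¥72,000 → ¥51,868

Alternative floor tax:
  Adjusted income: ¥525,900 + ¥39,100 + ¥88,000 + ¥26,900 = ¥679,900
  Exemption: 25% × (¥679,900 − ¥443,000) = ¥59,225 ≥ ¥43,000, so the exemption is fully phased out
  Base: ¥679,900 − ¥0 = ¥679,900
  ¥679,900 × 25% = ¥169,975

Excess of alternative floor tax over ordinary income tax: ¥169,975 − ¥51,868 = ¥118,107.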